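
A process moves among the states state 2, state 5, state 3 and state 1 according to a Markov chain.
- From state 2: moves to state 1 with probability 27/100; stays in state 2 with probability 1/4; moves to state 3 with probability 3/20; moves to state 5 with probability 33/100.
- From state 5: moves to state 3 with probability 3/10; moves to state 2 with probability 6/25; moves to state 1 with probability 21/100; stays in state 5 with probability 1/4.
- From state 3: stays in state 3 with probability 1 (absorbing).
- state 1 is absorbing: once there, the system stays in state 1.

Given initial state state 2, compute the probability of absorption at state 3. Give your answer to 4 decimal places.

Let h(s) be the probability of absorption at state 3 starting from transient state s. Then h(state 3) = 1 and h(state 1) = 0. By first-step analysis:
h(state 2) = 0.25·h(state 2) + 0.33·h(state 5) + 0.15·1 + 0.27·0
h(state 5) = 0.24·h(state 2) + 0.25·h(state 5) + 0.3·1 + 0.21·0
Solving: h(state 2) = 0.4376, h(state 5) = 0.5400.
Starting from state 2, the probability is 0.4376.

0.4376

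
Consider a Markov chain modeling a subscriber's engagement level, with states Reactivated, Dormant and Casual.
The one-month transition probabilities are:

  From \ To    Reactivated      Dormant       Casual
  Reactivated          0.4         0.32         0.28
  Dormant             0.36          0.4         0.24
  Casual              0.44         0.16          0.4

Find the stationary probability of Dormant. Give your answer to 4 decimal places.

0.2948

Let the stationary distribution be π with π = πP and π_1 + π_2 + π_3 = 1.
π_1 = 0.4·π_1 + 0.36·π_2 + 0.44·π_3
π_2 = 0.32·π_1 + 0.4·π_2 + 0.16·π_3
Solving with the normalization constraint gives π = (0.4004, 0.2948, 0.3048).
So the stationary probability of Dormant is 0.2948.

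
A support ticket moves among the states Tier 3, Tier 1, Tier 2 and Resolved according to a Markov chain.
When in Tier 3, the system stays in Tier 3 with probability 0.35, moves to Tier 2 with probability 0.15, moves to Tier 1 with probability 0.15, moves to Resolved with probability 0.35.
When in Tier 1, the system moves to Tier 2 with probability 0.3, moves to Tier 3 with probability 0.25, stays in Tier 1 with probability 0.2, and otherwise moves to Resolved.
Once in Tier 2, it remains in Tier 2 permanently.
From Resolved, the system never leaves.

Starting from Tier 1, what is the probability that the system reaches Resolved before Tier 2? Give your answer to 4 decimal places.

Let h(s) be the probability of absorption at Resolved starting from transient state s. Then h(Resolved) = 1 and h(Tier 2) = 0. By first-step analysis:
h(Tier 3) = 0.35·h(Tier 3) + 0.15·h(Tier 1) + 0.15·0 + 0.35·1
h(Tier 1) = 0.25·h(Tier 3) + 0.2·h(Tier 1) + 0.3·0 + 0.25·1
Solving: h(Tier 3) = 0.6580, h(Tier 1) = 0.5181.
Starting from Tier 1, the probability is 0.5181.

0.5181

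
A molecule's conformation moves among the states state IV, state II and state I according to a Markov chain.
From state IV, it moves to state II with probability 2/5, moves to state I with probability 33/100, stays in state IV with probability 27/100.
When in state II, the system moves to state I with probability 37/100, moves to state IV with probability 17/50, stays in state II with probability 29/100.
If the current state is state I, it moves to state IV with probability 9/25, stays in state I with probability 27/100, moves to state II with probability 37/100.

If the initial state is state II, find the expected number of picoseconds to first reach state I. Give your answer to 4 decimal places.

2.7988

Let t(s) be the expected number of picoseconds to first reach state I from state s, with t(state I) = 0. Conditioning on the first picosecond:
t(state IV) = 1 + 0.27·t(state IV) + 0.4·t(state II)
t(state II) = 1 + 0.34·t(state IV) + 0.29·t(state II)
Solving: t(state IV) = 2.9035, t(state II) = 2.7988.
Expected picoseconds from state II to state I: 2.7988.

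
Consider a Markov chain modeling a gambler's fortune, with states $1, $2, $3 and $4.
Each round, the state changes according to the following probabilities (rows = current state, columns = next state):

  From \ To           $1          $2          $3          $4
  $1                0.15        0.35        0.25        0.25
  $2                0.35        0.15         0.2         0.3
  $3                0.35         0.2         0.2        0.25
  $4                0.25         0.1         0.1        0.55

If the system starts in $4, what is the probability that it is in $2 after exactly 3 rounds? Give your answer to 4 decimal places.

0.1859

Propagate the distribution vector 3 rounds from $4.
After 0 rounds: (0.0000, 0.0000, 0.0000, 1.0000)
After 1 round: (0.2500, 0.1000, 0.1000, 0.5500)
After 2 rounds: (0.2450, 0.1775, 0.1575, 0.4200)
After 3 rounds: (0.2590, 0.1859, 0.1703, 0.3849)
P(in $2 after 3 rounds) = 0.1859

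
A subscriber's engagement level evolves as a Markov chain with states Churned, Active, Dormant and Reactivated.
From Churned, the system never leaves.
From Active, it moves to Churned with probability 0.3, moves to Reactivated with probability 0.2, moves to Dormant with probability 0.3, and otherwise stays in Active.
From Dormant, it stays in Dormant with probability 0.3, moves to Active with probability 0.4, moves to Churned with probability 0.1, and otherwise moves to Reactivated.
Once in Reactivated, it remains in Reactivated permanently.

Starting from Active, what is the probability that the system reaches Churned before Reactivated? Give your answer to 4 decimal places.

Let h(s) be the probability of absorption at Churned starting from transient state s. Then h(Churned) = 1 and h(Reactivated) = 0. By first-step analysis:
h(Active) = 0.3·1 + 0.2·h(Active) + 0.3·h(Dormant) + 0.2·0
h(Dormant) = 0.1·1 + 0.4·h(Active) + 0.3·h(Dormant) + 0.2·0
Solving: h(Active) = 0.5455, h(Dormant) = 0.4545.
Starting from Active, the probability is 0.5455.

0.5455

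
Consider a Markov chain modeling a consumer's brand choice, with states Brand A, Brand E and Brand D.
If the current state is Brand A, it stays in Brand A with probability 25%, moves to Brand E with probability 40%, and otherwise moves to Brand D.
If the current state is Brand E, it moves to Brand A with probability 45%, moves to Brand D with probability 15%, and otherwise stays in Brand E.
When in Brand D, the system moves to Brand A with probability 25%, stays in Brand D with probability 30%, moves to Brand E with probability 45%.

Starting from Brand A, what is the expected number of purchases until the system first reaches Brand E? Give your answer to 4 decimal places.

2.4000

Let t(s) be the expected number of purchases to first reach Brand E from state s, with t(Brand E) = 0. Conditioning on the first purchase:
t(Brand A) = 1 + 0.25·t(Brand A) + 0.35·t(Brand D)
t(Brand D) = 1 + 0.25·t(Brand A) + 0.3·t(Brand D)
Solving: t(Brand A) = 2.4000, t(Brand D) = 2.2857.
Expected purchases from Brand A to Brand E: 2.4000.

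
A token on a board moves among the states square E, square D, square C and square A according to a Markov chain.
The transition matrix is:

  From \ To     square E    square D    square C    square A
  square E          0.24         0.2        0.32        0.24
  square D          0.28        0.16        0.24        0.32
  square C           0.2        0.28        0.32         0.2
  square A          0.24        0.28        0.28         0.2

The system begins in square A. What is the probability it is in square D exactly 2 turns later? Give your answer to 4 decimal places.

Propagate the distribution vector 2 turns from square A.
After 0 turns: (0.0000, 0.0000, 0.0000, 1.0000)
After 1 turn: (0.2400, 0.2800, 0.2800, 0.2000)
After 2 turns: (0.2400, 0.2272, 0.2896, 0.2432)
P(in square D after 2 turns) = 0.2272

0.2272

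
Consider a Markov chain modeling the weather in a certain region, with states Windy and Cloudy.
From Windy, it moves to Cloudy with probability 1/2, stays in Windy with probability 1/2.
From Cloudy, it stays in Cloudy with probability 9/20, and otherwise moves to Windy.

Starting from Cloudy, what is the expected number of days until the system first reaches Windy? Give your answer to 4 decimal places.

Let t(s) be the expected number of days to first reach Windy from state s, with t(Windy) = 0. Conditioning on the first day:
t(Cloudy) = 1 + 0.45·t(Cloudy)
Solving: t(Cloudy) = 1.8182.
Expected days from Cloudy to Windy: 1.8182.

1.8182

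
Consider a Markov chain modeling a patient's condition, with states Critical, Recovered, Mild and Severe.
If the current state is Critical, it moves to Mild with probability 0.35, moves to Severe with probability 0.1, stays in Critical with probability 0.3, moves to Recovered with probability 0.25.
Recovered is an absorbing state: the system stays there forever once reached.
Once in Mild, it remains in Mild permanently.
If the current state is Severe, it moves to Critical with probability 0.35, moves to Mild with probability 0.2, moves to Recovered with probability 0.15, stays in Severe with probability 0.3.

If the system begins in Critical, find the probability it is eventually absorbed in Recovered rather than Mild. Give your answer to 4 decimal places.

0.4176

Let h(s) be the probability of absorption at Recovered starting from transient state s. Then h(Recovered) = 1 and h(Mild) = 0. By first-step analysis:
h(Critical) = 0.3·h(Critical) + 0.25·1 + 0.35·0 + 0.1·h(Severe)
h(Severe) = 0.35·h(Critical) + 0.15·1 + 0.2·0 + 0.3·h(Severe)
Solving: h(Critical) = 0.4176, h(Severe) = 0.4231.
Starting from Critical, the probability is 0.4176.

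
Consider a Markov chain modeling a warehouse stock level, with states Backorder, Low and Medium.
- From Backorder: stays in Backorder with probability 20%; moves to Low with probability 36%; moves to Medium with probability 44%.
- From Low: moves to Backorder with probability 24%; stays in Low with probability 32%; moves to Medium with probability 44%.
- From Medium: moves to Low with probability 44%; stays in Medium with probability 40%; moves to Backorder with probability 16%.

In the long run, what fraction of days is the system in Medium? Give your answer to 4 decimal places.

Let the stationary distribution be π with π = πP and π_1 + π_2 + π_3 = 1.
π_1 = 0.2·π_1 + 0.24·π_2 + 0.16·π_3
π_2 = 0.36·π_1 + 0.32·π_2 + 0.44·π_3
Solving with the normalization constraint gives π = (0.1982, 0.3787, 0.4231).
So the stationary probability of Medium is 0.4231.

0.4231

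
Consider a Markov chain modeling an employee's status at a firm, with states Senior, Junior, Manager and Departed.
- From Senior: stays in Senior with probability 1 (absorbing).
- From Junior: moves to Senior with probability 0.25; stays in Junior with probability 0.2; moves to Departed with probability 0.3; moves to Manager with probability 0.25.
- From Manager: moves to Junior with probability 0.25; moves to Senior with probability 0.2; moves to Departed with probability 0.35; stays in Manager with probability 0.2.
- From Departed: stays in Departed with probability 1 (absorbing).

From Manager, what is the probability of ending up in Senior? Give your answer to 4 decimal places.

Let h(s) be the probability of absorption at Senior starting from transient state s. Then h(Senior) = 1 and h(Departed) = 0. By first-step analysis:
h(Junior) = 0.25·1 + 0.2·h(Junior) + 0.25·h(Manager) + 0.3·0
h(Manager) = 0.2·1 + 0.25·h(Junior) + 0.2·h(Manager) + 0.35·0
Solving: h(Junior) = 0.4329, h(Manager) = 0.3853.
Starting from Manager, the probability is 0.3853.

0.3853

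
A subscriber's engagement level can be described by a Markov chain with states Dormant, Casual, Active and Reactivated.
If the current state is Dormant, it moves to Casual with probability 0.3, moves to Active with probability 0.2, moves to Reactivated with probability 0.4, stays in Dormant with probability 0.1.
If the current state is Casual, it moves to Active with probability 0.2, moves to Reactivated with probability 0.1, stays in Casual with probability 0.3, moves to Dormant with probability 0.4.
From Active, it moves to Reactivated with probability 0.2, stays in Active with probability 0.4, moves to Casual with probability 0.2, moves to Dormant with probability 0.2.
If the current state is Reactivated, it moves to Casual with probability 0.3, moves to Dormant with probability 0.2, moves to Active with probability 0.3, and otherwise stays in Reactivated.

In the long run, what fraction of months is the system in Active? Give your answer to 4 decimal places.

Let the stationary distribution be π with π = πP and π_1 + π_2 + π_3 + π_4 = 1.
π_1 = 0.1·π_1 + 0.4·π_2 + 0.2·π_3 + 0.2·π_4
π_2 = 0.3·π_1 + 0.3·π_2 + 0.2·π_3 + 0.3·π_4
π_3 = 0.2·π_1 + 0.2·π_2 + 0.4·π_3 + 0.3·π_4
Solving with the normalization constraint gives π = (0.2313, 0.2723, 0.2774, 0.2190).
So the stationary probability of Active is 0.2774.

0.2774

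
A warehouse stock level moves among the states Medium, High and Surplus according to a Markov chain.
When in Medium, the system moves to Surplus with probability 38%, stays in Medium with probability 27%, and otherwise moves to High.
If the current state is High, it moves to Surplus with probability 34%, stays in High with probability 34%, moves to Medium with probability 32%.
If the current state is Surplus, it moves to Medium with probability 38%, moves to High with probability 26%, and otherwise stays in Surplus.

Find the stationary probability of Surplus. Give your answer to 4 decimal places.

0.3602

Let the stationary distribution be π with π = πP and π_1 + π_2 + π_3 = 1.
π_1 = 0.27·π_1 + 0.32·π_2 + 0.38·π_3
π_2 = 0.35·π_1 + 0.34·π_2 + 0.26·π_3
Solving with the normalization constraint gives π = (0.3253, 0.3144, 0.3602).
So the stationary probability of Surplus is 0.3602.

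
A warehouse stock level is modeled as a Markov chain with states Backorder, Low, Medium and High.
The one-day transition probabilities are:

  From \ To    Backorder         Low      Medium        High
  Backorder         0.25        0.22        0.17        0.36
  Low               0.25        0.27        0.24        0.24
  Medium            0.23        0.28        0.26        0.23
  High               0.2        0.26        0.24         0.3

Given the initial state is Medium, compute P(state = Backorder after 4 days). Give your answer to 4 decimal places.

0.2313

Propagate the distribution vector 4 days from Medium.
After 0 days: (0.0000, 0.0000, 1.0000, 0.0000)
After 1 day: (0.2300, 0.2800, 0.2600, 0.2300)
After 2 days: (0.2333, 0.2588, 0.2291, 0.2788)
After 3 days: (0.2315, 0.2578, 0.2283, 0.2824)
After 4 days: (0.2313, 0.2579, 0.2284, 0.2824)
P(in Backorder after 4 days) = 0.2313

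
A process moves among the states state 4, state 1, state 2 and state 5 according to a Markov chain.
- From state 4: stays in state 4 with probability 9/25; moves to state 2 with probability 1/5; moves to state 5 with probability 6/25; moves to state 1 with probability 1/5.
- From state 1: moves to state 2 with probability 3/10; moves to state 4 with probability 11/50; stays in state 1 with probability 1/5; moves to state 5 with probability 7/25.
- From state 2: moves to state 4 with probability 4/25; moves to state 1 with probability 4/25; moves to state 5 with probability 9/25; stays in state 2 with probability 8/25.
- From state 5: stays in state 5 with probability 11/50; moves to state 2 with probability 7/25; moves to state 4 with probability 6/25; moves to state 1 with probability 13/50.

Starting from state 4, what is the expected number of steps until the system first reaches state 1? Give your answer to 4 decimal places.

4.8582

Let t(s) be the expected number of steps to first reach state 1 from state s, with t(state 1) = 0. Conditioning on the first step:
t(state 4) = 1 + 0.36·t(state 4) + 0.2·t(state 2) + 0.24·t(state 5)
t(state 2) = 1 + 0.16·t(state 4) + 0.32·t(state 2) + 0.36·t(state 5)
t(state 5) = 1 + 0.24·t(state 4) + 0.28·t(state 2) + 0.22·t(state 5)
Solving: t(state 4) = 4.8582, t(state 2) = 5.0420, t(state 5) = 4.5868.
Expected steps from state 4 to state 1: 4.8582.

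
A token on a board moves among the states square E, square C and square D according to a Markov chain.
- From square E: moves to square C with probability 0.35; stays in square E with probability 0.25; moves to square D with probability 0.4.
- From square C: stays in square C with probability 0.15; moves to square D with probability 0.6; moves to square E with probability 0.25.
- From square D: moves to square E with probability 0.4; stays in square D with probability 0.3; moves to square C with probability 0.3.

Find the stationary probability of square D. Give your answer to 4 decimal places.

Let the stationary distribution be π with π = πP and π_1 + π_2 + π_3 = 1.
π_1 = 0.25·π_1 + 0.25·π_2 + 0.4·π_3
π_2 = 0.35·π_1 + 0.15·π_2 + 0.3·π_3
Solving with the normalization constraint gives π = (0.3120, 0.2744, 0.4135).
So the stationary probability of square D is 0.4135.

0.4135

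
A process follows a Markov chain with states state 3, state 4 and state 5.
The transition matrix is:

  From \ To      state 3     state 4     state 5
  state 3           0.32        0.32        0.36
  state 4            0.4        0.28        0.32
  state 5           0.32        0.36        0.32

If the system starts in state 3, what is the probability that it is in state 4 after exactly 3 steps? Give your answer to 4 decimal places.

0.3204

Propagate the distribution vector 3 steps from state 3.
After 0 steps: (1.0000, 0.0000, 0.0000)
After 1 step: (0.3200, 0.3200, 0.3600)
After 2 steps: (0.3456, 0.3216, 0.3328)
After 3 steps: (0.3457, 0.3204, 0.3338)
P(in state 4 after 3 steps) = 0.3204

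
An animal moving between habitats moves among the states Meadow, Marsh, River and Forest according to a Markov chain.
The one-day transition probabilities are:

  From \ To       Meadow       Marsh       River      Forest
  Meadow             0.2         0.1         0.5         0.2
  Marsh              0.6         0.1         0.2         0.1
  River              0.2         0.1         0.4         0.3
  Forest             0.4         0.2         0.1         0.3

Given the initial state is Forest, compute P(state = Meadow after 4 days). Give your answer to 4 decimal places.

Propagate the distribution vector 4 days from Forest.
After 0 days: (0.0000, 0.0000, 0.0000, 1.0000)
After 1 day: (0.4000, 0.2000, 0.1000, 0.3000)
After 2 days: (0.3400, 0.1300, 0.3100, 0.2200)
After 3 days: (0.2960, 0.1220, 0.3420, 0.2400)
After 4 days: (0.2968, 0.1240, 0.3332, 0.2460)
P(in Meadow after 4 days) = 0.2968

0.2968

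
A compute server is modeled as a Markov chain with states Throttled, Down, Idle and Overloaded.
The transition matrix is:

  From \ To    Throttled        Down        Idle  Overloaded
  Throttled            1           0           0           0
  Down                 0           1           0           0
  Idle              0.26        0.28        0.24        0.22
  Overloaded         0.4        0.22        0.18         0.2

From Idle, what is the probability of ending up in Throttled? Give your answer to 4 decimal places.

0.5208

Let h(s) be the probability of absorption at Throttled starting from transient state s. Then h(Throttled) = 1 and h(Down) = 0. By first-step analysis:
h(Idle) = 0.26·1 + 0.28·0 + 0.24·h(Idle) + 0.22·h(Overloaded)
h(Overloaded) = 0.4·1 + 0.22·0 + 0.18·h(Idle) + 0.2·h(Overloaded)
Solving: h(Idle) = 0.5208, h(Overloaded) = 0.6172.
Starting from Idle, the probability is 0.5208.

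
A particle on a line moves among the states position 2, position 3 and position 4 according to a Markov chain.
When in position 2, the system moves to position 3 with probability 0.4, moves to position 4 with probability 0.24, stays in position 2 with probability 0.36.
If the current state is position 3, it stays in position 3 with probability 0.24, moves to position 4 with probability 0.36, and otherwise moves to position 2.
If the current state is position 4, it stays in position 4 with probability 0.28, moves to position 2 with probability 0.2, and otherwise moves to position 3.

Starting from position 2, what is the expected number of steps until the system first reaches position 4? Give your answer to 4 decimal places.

Let t(s) be the expected number of steps to first reach position 4 from state s, with t(position 4) = 0. Conditioning on the first step:
t(position 2) = 1 + 0.36·t(position 2) + 0.4·t(position 3)
t(position 3) = 1 + 0.4·t(position 2) + 0.24·t(position 3)
Solving: t(position 2) = 3.5539, t(position 3) = 3.1863.
Expected steps from position 2 to position 4: 3.5539.

3.5539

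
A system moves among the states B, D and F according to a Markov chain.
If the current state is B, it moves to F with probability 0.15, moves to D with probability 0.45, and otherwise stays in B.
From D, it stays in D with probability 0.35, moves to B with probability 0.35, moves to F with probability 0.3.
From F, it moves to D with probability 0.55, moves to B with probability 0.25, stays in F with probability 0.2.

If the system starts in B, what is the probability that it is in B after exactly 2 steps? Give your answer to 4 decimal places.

0.3550

Sum over the intermediate state after 1 step:
P = P(B→B)·P(B→B) + P(B→D)·P(D→B) + P(B→F)·P(F→B)
  = 0.4×0.4 + 0.45×0.35 + 0.15×0.25
  = 0.1600 + 0.1575 + 0.0375 = 0.3550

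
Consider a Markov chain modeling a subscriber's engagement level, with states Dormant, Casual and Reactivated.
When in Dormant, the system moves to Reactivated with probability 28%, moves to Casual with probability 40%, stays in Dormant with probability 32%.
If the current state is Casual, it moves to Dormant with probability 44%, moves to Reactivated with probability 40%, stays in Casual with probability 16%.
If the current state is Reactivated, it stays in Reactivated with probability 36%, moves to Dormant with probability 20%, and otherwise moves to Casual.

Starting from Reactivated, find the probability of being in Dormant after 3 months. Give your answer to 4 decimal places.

Propagate the distribution vector 3 months from Reactivated.
After 0 months: (0.0000, 0.0000, 1.0000)
After 1 month: (0.2000, 0.4400, 0.3600)
After 2 months: (0.3296, 0.3088, 0.3616)
After 3 months: (0.3137, 0.3404, 0.3460)
P(in Dormant after 3 months) = 0.3137

0.3137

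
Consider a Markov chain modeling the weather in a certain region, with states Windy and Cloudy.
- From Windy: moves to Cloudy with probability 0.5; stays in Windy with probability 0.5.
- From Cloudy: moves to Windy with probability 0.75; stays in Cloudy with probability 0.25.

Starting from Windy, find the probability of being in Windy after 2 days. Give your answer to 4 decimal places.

0.6250

Sum over the intermediate state after 1 day:
P = P(Windy→Windy)·P(Windy→Windy) + P(Windy→Cloudy)·P(Cloudy→Windy)
  = 0.5×0.5 + 0.5×0.75
  = 0.2500 + 0.3750 = 0.6250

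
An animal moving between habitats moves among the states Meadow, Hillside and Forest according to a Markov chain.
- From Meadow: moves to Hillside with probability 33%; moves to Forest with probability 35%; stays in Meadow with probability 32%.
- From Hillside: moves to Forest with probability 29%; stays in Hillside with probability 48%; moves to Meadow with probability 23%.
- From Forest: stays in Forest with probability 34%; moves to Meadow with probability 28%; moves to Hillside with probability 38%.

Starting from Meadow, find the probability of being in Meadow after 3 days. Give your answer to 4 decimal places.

0.2712

Propagate the distribution vector 3 days from Meadow.
After 0 days: (1.0000, 0.0000, 0.0000)
After 1 day: (0.3200, 0.3300, 0.3500)
After 2 days: (0.2763, 0.3970, 0.3267)
After 3 days: (0.2712, 0.4059, 0.3229)
P(in Meadow after 3 days) = 0.2712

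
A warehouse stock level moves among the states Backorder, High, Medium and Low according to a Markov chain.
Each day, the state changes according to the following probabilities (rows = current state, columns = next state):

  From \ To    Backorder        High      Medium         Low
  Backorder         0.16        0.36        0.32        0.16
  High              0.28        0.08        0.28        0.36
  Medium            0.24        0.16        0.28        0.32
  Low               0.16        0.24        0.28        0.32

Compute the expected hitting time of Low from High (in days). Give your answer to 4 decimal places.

Let t(s) be the expected number of days to first reach Low from state s, with t(Low) = 0. Conditioning on the first day:
t(Backorder) = 1 + 0.16·t(Backorder) + 0.36·t(High) + 0.32·t(Medium)
t(High) = 1 + 0.28·t(Backorder) + 0.08·t(High) + 0.28·t(Medium)
t(Medium) = 1 + 0.24·t(Backorder) + 0.16·t(High) + 0.28·t(Medium)
Solving: t(Backorder) = 3.9261, t(High) = 3.3280, t(Medium) = 3.4371.
Expected days from High to Low: 3.3280.

3.3280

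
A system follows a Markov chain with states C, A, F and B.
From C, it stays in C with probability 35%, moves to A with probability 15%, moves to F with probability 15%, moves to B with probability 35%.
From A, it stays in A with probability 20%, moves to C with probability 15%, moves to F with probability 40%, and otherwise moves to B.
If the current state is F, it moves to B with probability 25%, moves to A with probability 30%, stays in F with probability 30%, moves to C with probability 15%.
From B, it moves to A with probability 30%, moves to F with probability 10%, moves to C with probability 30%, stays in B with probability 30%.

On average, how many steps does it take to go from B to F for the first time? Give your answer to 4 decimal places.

Let t(s) be the expected number of steps to first reach F from state s, with t(F) = 0. Conditioning on the first step:
t(C) = 1 + 0.35·t(C) + 0.15·t(A) + 0.35·t(B)
t(A) = 1 + 0.15·t(C) + 0.2·t(A) + 0.25·t(B)
t(B) = 1 + 0.3·t(C) + 0.3·t(A) + 0.3·t(B)
Solving: t(C) = 5.3714, t(A) = 3.9523, t(B) = 5.4244.
Expected steps from B to F: 5.4244.

5.4244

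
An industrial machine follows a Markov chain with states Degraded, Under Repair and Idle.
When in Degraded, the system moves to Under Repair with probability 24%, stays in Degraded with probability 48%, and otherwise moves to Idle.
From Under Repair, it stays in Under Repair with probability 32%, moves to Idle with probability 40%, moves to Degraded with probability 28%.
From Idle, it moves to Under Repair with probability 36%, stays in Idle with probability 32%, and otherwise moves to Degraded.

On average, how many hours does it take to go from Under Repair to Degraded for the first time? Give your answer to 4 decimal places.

Let t(s) be the expected number of hours to first reach Degraded from state s, with t(Degraded) = 0. Conditioning on the first hour:
t(Under Repair) = 1 + 0.32·t(Under Repair) + 0.4·t(Idle)
t(Idle) = 1 + 0.36·t(Under Repair) + 0.32·t(Idle)
Solving: t(Under Repair) = 3.3920, t(Idle) = 3.2663.
Expected hours from Under Repair to Degraded: 3.3920.

3.3920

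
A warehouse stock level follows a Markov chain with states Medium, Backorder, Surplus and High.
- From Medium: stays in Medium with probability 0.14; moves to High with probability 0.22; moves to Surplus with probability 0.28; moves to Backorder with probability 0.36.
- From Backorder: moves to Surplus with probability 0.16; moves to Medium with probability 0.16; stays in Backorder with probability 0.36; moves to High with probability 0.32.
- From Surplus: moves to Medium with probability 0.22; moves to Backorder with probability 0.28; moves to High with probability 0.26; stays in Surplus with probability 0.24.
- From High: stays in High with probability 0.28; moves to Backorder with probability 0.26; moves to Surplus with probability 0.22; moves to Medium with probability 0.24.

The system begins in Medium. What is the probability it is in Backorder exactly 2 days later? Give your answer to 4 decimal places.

Propagate the distribution vector 2 days from Medium.
After 0 days: (1.0000, 0.0000, 0.0000, 0.0000)
After 1 day: (0.1400, 0.3600, 0.2800, 0.2200)
After 2 days: (0.1916, 0.3156, 0.2124, 0.2804)
P(in Backorder after 2 days) = 0.3156

0.3156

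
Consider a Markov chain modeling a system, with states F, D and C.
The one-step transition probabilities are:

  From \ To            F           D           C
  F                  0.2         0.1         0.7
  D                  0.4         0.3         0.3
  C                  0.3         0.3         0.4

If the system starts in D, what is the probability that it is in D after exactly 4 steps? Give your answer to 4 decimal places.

0.2414

Propagate the distribution vector 4 steps from D.
After 0 steps: (0.0000, 1.0000, 0.0000)
After 1 step: (0.4000, 0.3000, 0.3000)
After 2 steps: (0.2900, 0.2200, 0.4900)
After 3 steps: (0.2930, 0.2420, 0.4650)
After 4 steps: (0.2949, 0.2414, 0.4637)
P(in D after 4 steps) = 0.2414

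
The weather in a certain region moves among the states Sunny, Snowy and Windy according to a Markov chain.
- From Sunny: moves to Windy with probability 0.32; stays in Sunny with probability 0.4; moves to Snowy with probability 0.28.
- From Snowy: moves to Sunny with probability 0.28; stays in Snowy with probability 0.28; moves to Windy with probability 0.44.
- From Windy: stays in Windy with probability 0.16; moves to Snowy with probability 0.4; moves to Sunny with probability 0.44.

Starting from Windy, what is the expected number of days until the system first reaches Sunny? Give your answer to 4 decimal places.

2.6119

Let t(s) be the expected number of days to first reach Sunny from state s, with t(Sunny) = 0. Conditioning on the first day:
t(Snowy) = 1 + 0.28·t(Snowy) + 0.44·t(Windy)
t(Windy) = 1 + 0.4·t(Snowy) + 0.16·t(Windy)
Solving: t(Snowy) = 2.9851, t(Windy) = 2.6119.
Expected days from Windy to Sunny: 2.6119.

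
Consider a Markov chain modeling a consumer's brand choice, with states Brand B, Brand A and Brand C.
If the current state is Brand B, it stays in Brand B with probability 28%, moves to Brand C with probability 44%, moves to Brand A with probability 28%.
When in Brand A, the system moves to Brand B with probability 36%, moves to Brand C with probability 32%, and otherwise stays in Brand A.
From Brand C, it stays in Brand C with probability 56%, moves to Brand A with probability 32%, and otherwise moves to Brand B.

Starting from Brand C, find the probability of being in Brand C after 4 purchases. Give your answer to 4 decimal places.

Propagate the distribution vector 4 purchases from Brand C.
After 0 purchases: (0.0000, 0.0000, 1.0000)
After 1 purchase: (0.1200, 0.3200, 0.5600)
After 2 purchases: (0.2160, 0.3152, 0.4688)
After 3 purchases: (0.2302, 0.3114, 0.4584)
After 4 purchases: (0.2316, 0.3108, 0.4576)
P(in Brand C after 4 purchases) = 0.4576

0.4576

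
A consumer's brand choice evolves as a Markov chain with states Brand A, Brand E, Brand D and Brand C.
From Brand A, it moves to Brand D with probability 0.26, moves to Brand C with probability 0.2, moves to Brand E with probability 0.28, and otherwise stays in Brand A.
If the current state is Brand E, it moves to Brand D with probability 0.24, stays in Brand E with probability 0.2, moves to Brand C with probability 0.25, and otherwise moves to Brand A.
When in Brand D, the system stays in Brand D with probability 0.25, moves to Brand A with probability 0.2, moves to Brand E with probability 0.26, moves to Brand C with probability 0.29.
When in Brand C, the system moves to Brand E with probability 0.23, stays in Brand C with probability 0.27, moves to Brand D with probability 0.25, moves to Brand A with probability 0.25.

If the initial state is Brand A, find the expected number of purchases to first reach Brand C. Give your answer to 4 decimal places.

4.2473

Let t(s) be the expected number of purchases to first reach Brand C from state s, with t(Brand C) = 0. Conditioning on the first purchase:
t(Brand A) = 1 + 0.26·t(Brand A) + 0.28·t(Brand E) + 0.26·t(Brand D)
t(Brand E) = 1 + 0.31·t(Brand A) + 0.2·t(Brand E) + 0.24·t(Brand D)
t(Brand D) = 1 + 0.2·t(Brand A) + 0.26·t(Brand E) + 0.25·t(Brand D)
Solving: t(Brand A) = 4.2473, t(Brand E) = 4.0576, t(Brand D) = 3.8726.
Expected purchases from Brand A to Brand C: 4.2473.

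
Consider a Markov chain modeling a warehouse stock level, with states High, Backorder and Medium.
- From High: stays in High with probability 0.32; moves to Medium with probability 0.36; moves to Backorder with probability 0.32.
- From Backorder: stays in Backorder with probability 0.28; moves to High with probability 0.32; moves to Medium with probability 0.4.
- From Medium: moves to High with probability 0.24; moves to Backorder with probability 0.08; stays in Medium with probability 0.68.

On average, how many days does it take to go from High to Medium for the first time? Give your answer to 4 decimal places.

2.6860

Let t(s) be the expected number of days to first reach Medium from state s, with t(Medium) = 0. Conditioning on the first day:
t(High) = 1 + 0.32·t(High) + 0.32·t(Backorder)
t(Backorder) = 1 + 0.32·t(High) + 0.28·t(Backorder)
Solving: t(High) = 2.6860, t(Backorder) = 2.5826.
Expected days from High to Medium: 2.6860.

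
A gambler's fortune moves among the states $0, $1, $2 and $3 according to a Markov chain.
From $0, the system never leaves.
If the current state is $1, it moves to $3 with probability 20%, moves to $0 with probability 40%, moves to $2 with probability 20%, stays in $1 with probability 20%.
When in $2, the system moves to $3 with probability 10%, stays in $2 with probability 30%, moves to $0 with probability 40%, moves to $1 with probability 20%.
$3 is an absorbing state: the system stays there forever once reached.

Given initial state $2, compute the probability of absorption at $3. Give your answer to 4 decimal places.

Let h(s) be the probability of absorption at $3 starting from transient state s. Then h($3) = 1 and h($0) = 0. By first-step analysis:
h($1) = 0.4·0 + 0.2·h($1) + 0.2·h($2) + 0.2·1
h($2) = 0.4·0 + 0.2·h($1) + 0.3·h($2) + 0.1·1
Solving: h($1) = 0.3077, h($2) = 0.2308.
Starting from $2, the probability is 0.2308.

0.2308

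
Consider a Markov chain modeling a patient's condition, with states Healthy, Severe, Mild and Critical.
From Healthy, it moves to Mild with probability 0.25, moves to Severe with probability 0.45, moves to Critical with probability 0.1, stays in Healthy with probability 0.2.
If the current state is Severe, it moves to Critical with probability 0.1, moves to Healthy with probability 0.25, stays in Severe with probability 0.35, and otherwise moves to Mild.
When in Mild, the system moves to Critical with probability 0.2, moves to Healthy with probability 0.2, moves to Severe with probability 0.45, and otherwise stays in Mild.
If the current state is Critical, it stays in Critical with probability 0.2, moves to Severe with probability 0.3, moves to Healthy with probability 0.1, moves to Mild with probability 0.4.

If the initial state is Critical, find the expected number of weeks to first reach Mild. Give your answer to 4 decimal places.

2.9365

Let t(s) be the expected number of weeks to first reach Mild from state s, with t(Mild) = 0. Conditioning on the first week:
t(Healthy) = 1 + 0.2·t(Healthy) + 0.45·t(Severe) + 0.1·t(Critical)
t(Severe) = 1 + 0.25·t(Healthy) + 0.35·t(Severe) + 0.1·t(Critical)
t(Critical) = 1 + 0.1·t(Healthy) + 0.3·t(Severe) + 0.2·t(Critical)
Solving: t(Healthy) = 3.4921, t(Severe) = 3.3333, t(Critical) = 2.9365.
Expected weeks from Critical to Mild: 2.9365.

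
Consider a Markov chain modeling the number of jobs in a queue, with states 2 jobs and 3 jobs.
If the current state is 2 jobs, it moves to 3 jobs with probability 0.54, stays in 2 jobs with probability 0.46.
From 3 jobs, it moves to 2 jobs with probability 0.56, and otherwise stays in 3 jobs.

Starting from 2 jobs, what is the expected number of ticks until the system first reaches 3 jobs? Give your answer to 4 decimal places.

Let t(s) be the expected number of ticks to first reach 3 jobs from state s, with t(3 jobs) = 0. Conditioning on the first tick:
t(2 jobs) = 1 + 0.46·t(2 jobs)
Solving: t(2 jobs) = 1.8519.
Expected ticks from 2 jobs to 3 jobs: 1.8519.

1.8519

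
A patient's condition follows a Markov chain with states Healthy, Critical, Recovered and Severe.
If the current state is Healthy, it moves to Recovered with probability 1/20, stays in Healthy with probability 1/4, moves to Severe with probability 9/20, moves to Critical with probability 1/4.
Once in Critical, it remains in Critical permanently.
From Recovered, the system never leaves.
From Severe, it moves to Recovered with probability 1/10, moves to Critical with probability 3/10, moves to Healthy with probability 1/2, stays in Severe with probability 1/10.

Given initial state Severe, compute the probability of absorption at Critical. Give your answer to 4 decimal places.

Let h(s) be the probability of absorption at Critical starting from transient state s. Then h(Critical) = 1 and h(Recovered) = 0. By first-step analysis:
h(Healthy) = 0.25·h(Healthy) + 0.25·1 + 0.05·0 + 0.45·h(Severe)
h(Severe) = 0.5·h(Healthy) + 0.3·1 + 0.1·0 + 0.1·h(Severe)
Solving: h(Healthy) = 0.8000, h(Severe) = 0.7778.
Starting from Severe, the probability is 0.7778.

0.7778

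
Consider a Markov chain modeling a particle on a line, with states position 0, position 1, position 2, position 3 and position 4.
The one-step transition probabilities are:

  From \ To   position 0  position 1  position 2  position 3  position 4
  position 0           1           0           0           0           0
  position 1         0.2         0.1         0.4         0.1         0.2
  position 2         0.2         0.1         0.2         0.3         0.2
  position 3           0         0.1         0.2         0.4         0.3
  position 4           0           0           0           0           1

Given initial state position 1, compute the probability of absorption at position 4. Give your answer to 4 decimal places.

Let h(s) be the probability of absorption at position 4 starting from transient state s. Then h(position 4) = 1 and h(position 0) = 0. By first-step analysis:
h(position 1) = 0.2·0 + 0.1·h(position 1) + 0.4·h(position 2) + 0.1·h(position 3) + 0.2·1
h(position 2) = 0.2·0 + 0.1·h(position 1) + 0.2·h(position 2) + 0.3·h(position 3) + 0.2·1
h(position 3) = 0.1·h(position 1) + 0.2·h(position 2) + 0.4·h(position 3) + 0.3·1
Solving: h(position 1) = 0.5904, h(position 2) = 0.6265, h(position 3) = 0.8072.
Starting from position 1, the probability is 0.5904.

0.5904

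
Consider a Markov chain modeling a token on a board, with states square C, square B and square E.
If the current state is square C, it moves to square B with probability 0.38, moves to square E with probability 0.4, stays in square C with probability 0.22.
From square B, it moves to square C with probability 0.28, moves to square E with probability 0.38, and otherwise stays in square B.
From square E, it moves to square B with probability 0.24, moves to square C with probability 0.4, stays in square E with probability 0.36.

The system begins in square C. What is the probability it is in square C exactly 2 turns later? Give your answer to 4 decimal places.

0.3148

Sum over the intermediate state after 1 turn:
P = P(square C→square C)·P(square C→square C) + P(square C→square B)·P(square B→square C) + P(square C→square E)·P(square E→square C)
  = 0.22×0.22 + 0.38×0.28 + 0.4×0.4
  = 0.0484 + 0.1064 + 0.1600 = 0.3148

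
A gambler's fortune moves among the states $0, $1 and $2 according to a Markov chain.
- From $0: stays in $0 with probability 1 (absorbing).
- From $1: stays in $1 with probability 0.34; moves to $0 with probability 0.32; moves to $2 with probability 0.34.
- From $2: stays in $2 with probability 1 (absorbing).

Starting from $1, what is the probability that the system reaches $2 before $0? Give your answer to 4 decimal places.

0.5152

Let h(s) be the probability of absorption at $2 starting from transient state s. Then h($2) = 1 and h($0) = 0. By first-step analysis:
h($1) = 0.32·0 + 0.34·h($1) + 0.34·1
Solving: h($1) = 0.5152.
Starting from $1, the probability is 0.5152.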